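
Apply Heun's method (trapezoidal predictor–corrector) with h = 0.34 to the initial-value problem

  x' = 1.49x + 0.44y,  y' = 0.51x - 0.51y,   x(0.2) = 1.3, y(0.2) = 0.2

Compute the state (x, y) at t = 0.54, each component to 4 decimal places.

Heun on (x,y): k1 = f(t_n, state_n); k2 = f(t_n + h, state_n + h·k1); state_{n+1} = state_n + (h/2)·(k1 + k2).
0.200000: (1.300000, 0.200000)
  k1 = (2.025000, 0.561000)
  predictor → (1.988500, 0.390740)
  k2 = (3.134791, 0.814858)
  → (2.177164, 0.433896)
(x(0.54), y(0.54)) ≈ (2.1772, 0.4339)

2.1772, 0.4339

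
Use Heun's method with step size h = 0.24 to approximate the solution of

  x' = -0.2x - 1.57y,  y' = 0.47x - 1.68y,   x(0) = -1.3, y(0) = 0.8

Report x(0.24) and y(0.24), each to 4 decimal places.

-1.4449, 0.4119

Heun on (x,y): k1 = f(s_n, state_n); k2 = f(s_n + h, state_n + h·k1); state_{n+1} = state_n + (h/2)·(k1 + k2).
0.000000: (-1.300000, 0.800000)
  k1 = (-0.996000, -1.955000)
  predictor → (-1.539040, 0.330800)
  k2 = (-0.211548, -1.279093)
  → (-1.444906, 0.411909)
(x(0.24), y(0.24)) ≈ (-1.4449, 0.4119)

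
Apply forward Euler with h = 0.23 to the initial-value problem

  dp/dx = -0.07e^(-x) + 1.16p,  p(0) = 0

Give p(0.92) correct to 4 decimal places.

Euler: p_{n+1} = p_n + h·f(x_n, p_n).
x=0.000000, p=0.000000: f=-0.070000 → p ← 0.000000 + 0.23·(-0.070000) = -0.016100
x=0.230000, p=-0.016100: f=-0.074293 → p ← -0.016100 + 0.23·(-0.074293) = -0.033187
x=0.460000, p=-0.033187: f=-0.082687 → p ← -0.033187 + 0.23·(-0.082687) = -0.052206
x=0.690000, p=-0.052206: f=-0.095669 → p ← -0.052206 + 0.23·(-0.095669) = -0.074209
p(0.92) ≈ -0.0742

-0.0742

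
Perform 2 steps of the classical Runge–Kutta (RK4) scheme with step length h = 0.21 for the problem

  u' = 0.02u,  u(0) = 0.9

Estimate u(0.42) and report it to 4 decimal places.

0.9076

RK4: k1 = f(s_n, u_n); k2 = f(s_n + h/2, u_n + (h/2)·k1); k3 = f(s_n + h/2, u_n + (h/2)·k2); k4 = f(s_n + h, u_n + h·k3); u_{n+1} = u_n + (h/6)·(k1 + 2k2 + 2k3 + k4).
s=0.000000, u=0.900000:
  k1 = f(0.000000, 0.900000) = 0.018000
  k2 = f(0.105000, 0.901890) = 0.018038
  k3 = f(0.105000, 0.901894) = 0.018038
  k4 = f(0.210000, 0.903788) = 0.018076
  u ← 0.900000 + (0.21/6)·(k1 + 2k2 + 2k3 + k4) = 0.903788
s=0.210000, u=0.903788:
  k1 = f(0.210000, 0.903788) = 0.018076
  k2 = f(0.315000, 0.905686) = 0.018114
  k3 = f(0.315000, 0.905690) = 0.018114
  k4 = f(0.420000, 0.907592) = 0.018152
  u ← 0.903788 + (0.21/6)·(k1 + 2k2 + 2k3 + k4) = 0.907592
u(0.42) ≈ 0.9076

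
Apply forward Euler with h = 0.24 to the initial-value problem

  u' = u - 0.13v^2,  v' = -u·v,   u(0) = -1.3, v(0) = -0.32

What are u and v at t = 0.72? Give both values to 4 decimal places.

-2.5009, -0.8634

Euler on (u,v): u_{n+1} = u_n + h·u', v_{n+1} = v_n + h·v'.
0.000000: (-1.300000, -0.320000); f=(-1.313312, -0.416000) → (-1.615195, -0.419840)
0.240000: (-1.615195, -0.419840); f=(-1.638109, -0.678123) → (-2.008341, -0.582590)
0.480000: (-2.008341, -0.582590); f=(-2.052465, -1.170039) → (-2.500933, -0.863399)
(u(0.72), v(0.72)) ≈ (-2.5009, -0.8634)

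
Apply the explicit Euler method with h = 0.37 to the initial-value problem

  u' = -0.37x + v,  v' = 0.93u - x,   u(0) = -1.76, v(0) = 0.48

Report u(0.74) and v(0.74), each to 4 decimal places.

Euler on (u,v): u_{n+1} = u_n + h·u', v_{n+1} = v_n + h·v'.
0.000000: (-1.760000, 0.480000); f=(0.480000, -1.636800) → (-1.582400, -0.125616)
0.370000: (-1.582400, -0.125616); f=(-0.262516, -1.841632) → (-1.679531, -0.807020)
(u(0.74), v(0.74)) ≈ (-1.6795, -0.8070)

-1.6795, -0.8070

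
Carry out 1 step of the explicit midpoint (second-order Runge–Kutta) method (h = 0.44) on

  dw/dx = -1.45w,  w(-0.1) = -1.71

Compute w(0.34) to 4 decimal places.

-0.9670

Midpoint: k1 = f(x_n, w_n); k2 = f(x_n + h/2, w_n + (h/2)·k1); w_{n+1} = w_n + h·k2.
x=-0.100000, w=-1.710000:
  k1 = f(-0.100000, -1.710000) = 2.479500
  k2 = f(0.120000, -1.164510) = 1.688539
  w ← -1.710000 + 0.44·1.688539 = -0.967043
w(0.34) ≈ -0.9670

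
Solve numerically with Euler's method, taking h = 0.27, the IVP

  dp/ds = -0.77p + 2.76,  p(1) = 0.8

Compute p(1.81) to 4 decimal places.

2.2006

Euler: p_{n+1} = p_n + h·f(s_n, p_n).
s=1.000000, p=0.800000: f=2.144000 → p ← 0.800000 + 0.27·2.144000 = 1.378880
s=1.270000, p=1.378880: f=1.698262 → p ← 1.378880 + 0.27·1.698262 = 1.837411
s=1.540000, p=1.837411: f=1.345194 → p ← 1.837411 + 0.27·1.345194 = 2.200613
p(1.81) ≈ 2.2006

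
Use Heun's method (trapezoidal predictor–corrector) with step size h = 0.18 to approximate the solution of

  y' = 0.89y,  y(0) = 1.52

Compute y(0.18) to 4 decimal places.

1.7830

Heun: k1 = f(x_n, y_n); k2 = f(x_n + h, y_n + h·k1); y_{n+1} = y_n + (h/2)·(k1 + k2).
x=0.000000, y=1.520000:
  k1 = f(0.000000, 1.520000) = 1.352800
  k2 = f(0.180000, 1.763504) = 1.569519
  y ← 1.520000 + (0.18/2)·(1.352800 + 1.569519) = 1.783009
y(0.18) ≈ 1.7830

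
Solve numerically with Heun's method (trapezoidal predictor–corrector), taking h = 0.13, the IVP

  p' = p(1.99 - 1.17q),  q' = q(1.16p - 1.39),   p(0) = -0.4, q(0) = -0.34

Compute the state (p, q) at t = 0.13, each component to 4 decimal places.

Heun on (p,q): k1 = f(t_n, state_n); k2 = f(t_n + h, state_n + h·k1); state_{n+1} = state_n + (h/2)·(k1 + k2).
0.000000: (-0.400000, -0.340000)
  k1 = (-0.955120, 0.630360)
  predictor → (-0.524166, -0.258053)
  k2 = (-1.201347, 0.515599)
  → (-0.540170, -0.265513)
(p(0.13), q(0.13)) ≈ (-0.5402, -0.2655)

-0.5402, -0.2655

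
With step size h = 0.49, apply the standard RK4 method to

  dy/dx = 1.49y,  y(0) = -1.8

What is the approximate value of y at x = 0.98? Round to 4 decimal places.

-7.7376

RK4: k1 = f(x_n, y_n); k2 = f(x_n + h/2, y_n + (h/2)·k1); k3 = f(x_n + h/2, y_n + (h/2)·k2); k4 = f(x_n + h, y_n + h·k3); y_{n+1} = y_n + (h/6)·(k1 + 2k2 + 2k3 + k4).
x=0.000000, y=-1.800000:
  k1 = f(0.000000, -1.800000) = -2.682000
  k2 = f(0.245000, -2.457090) = -3.661064
  k3 = f(0.245000, -2.696961) = -4.018471
  k4 = f(0.490000, -3.769051) = -5.615886
  y ← -1.800000 + (0.49/6)·(k1 + 2k2 + 2k3 + k4) = -3.731985
x=0.490000, y=-3.731985:
  k1 = f(0.490000, -3.731985) = -5.560657
  k2 = f(0.735000, -5.094346) = -7.590575
  k3 = f(0.735000, -5.591676) = -8.331597
  k4 = f(0.980000, -7.814467) = -11.643556
  y ← -3.731985 + (0.49/6)·(k1 + 2k2 + 2k3 + k4) = -7.737617
y(0.98) ≈ -7.7376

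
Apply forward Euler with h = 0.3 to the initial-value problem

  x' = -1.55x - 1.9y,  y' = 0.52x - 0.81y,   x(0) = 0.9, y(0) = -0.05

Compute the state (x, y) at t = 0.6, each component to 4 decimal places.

Euler on (x,y): x_{n+1} = x_n + h·x', y_{n+1} = y_n + h·y'.
0.000000: (0.900000, -0.050000); f=(-1.300000, 0.508500) → (0.510000, 0.102550)
0.300000: (0.510000, 0.102550); f=(-0.985345, 0.182134) → (0.214396, 0.157190)
(x(0.6), y(0.6)) ≈ (0.2144, 0.1572)

0.2144, 0.1572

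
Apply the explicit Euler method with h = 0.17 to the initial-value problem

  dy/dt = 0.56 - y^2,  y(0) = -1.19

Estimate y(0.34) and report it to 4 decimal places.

Euler: y_{n+1} = y_n + h·f(t_n, y_n).
t=0.000000, y=-1.190000: f=-0.856100 → y ← -1.190000 + 0.17·(-0.856100) = -1.335537
t=0.170000, y=-1.335537: f=-1.223659 → y ← -1.335537 + 0.17·(-1.223659) = -1.543559
y(0.34) ≈ -1.5436

-1.5436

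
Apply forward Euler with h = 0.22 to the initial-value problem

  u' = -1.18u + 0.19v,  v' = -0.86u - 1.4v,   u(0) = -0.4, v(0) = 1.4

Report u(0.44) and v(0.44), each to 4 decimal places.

Euler on (u,v): u_{n+1} = u_n + h·u', v_{n+1} = v_n + h·v'.
0.000000: (-0.400000, 1.400000); f=(0.738000, -1.616000) → (-0.237640, 1.044480)
0.220000: (-0.237640, 1.044480); f=(0.478866, -1.257902) → (-0.132289, 0.767742)
(u(0.44), v(0.44)) ≈ (-0.1323, 0.7677)

-0.1323, 0.7677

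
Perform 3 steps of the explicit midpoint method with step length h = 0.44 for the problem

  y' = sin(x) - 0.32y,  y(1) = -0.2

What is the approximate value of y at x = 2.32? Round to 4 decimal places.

Midpoint: k1 = f(x_n, y_n); k2 = f(x_n + h/2, y_n + (h/2)·k1); y_{n+1} = y_n + h·k2.
x=1.000000, y=-0.200000:
  k1 = f(1.000000, -0.200000) = 0.905471
  k2 = f(1.220000, -0.000796) = 0.939354
  y ← -0.200000 + 0.44·0.939354 = 0.213316
x=1.440000, y=0.213316:
  k1 = f(1.440000, 0.213316) = 0.923197
  k2 = f(1.660000, 0.416419) = 0.862770
  y ← 0.213316 + 0.44·0.862770 = 0.592935
x=1.880000, y=0.592935:
  k1 = f(1.880000, 0.592935) = 0.762837
  k2 = f(2.100000, 0.760759) = 0.619767
  y ← 0.592935 + 0.44·0.619767 = 0.865632
y(2.32) ≈ 0.8656

0.8656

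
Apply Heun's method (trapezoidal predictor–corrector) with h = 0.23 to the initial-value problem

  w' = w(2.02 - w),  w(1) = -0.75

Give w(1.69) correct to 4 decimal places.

Heun: k1 = f(t_n, w_n); k2 = f(t_n + h, w_n + h·k1); w_{n+1} = w_n + (h/2)·(k1 + k2).
t=1.000000, w=-0.750000:
  k1 = f(1.000000, -0.750000) = -2.077500
  k2 = f(1.230000, -1.227825) = -3.987761
  w ← -0.750000 + (0.23/2)·(-2.077500 + (-3.987761)) = -1.447505
t=1.230000, w=-1.447505:
  k1 = f(1.230000, -1.447505) = -5.019231
  k2 = f(1.460000, -2.601928) = -12.025924
  w ← -1.447505 + (0.23/2)·(-5.019231 + (-12.025924)) = -3.407698
t=1.460000, w=-3.407698:
  k1 = f(1.460000, -3.407698) = -18.495954
  k2 = f(1.690000, -7.661767) = -74.179447
  w ← -3.407698 + (0.23/2)·(-18.495954 + (-74.179447)) = -14.065369
w(1.69) ≈ -14.0654

-14.0654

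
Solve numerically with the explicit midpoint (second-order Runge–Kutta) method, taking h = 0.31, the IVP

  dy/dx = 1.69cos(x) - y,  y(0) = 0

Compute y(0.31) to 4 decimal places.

Midpoint: k1 = f(x_n, y_n); k2 = f(x_n + h/2, y_n + (h/2)·k1); y_{n+1} = y_n + h·k2.
x=0.000000, y=0.000000:
  k1 = f(0.000000, 0.000000) = 1.690000
  k2 = f(0.155000, 0.261950) = 1.407789
  y ← 0.000000 + 0.31·1.407789 = 0.436415
y(0.31) ≈ 0.4364

0.4364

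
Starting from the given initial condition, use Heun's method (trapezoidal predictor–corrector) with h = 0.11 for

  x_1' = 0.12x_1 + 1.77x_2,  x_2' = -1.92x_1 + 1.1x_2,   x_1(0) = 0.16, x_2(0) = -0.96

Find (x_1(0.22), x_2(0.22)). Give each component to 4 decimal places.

Heun on (x_1,x_2): k1 = f(t_n, state_n); k2 = f(t_n + h, state_n + h·k1); state_{n+1} = state_n + (h/2)·(k1 + k2).
0.000000: (0.160000, -0.960000)
  k1 = (-1.680000, -1.363200)
  predictor → (-0.024800, -1.109952)
  k2 = (-1.967591, -1.173331)
  → (-0.040618, -1.099509)
0.110000: (-0.040618, -1.099509)
  k1 = (-1.951005, -1.131475)
  predictor → (-0.255228, -1.223971)
  k2 = (-2.197057, -0.856331)
  → (-0.268761, -1.208838)
(x_1(0.22), x_2(0.22)) ≈ (-0.2688, -1.2088)

-0.2688, -1.2088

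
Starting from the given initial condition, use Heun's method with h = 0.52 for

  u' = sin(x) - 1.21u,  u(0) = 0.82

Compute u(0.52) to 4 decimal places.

0.5956

Heun: k1 = f(x_n, u_n); k2 = f(x_n + h, u_n + h·k1); u_{n+1} = u_n + (h/2)·(k1 + k2).
x=0.000000, u=0.820000:
  k1 = f(0.000000, 0.820000) = -0.992200
  k2 = f(0.520000, 0.304056) = 0.128972
  u ← 0.820000 + (0.52/2)·(-0.992200 + 0.128972) = 0.595561
u(0.52) ≈ 0.5956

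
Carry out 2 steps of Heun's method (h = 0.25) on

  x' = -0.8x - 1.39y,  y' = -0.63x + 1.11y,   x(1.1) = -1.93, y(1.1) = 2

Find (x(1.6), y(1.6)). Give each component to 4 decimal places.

Heun on (x,y): k1 = f(t_n, state_n); k2 = f(t_n + h, state_n + h·k1); state_{n+1} = state_n + (h/2)·(k1 + k2).
1.100000: (-1.930000, 2.000000)
  k1 = (-1.236000, 3.435900)
  predictor → (-2.239000, 2.858975)
  k2 = (-2.182775, 4.584032)
  → (-2.357347, 3.002492)
1.350000: (-2.357347, 3.002492)
  k1 = (-2.287586, 4.817894)
  predictor → (-2.929243, 4.206965)
  k2 = (-3.504287, 6.515155)
  → (-3.081331, 4.419123)
(x(1.6), y(1.6)) ≈ (-3.0813, 4.4191)

-3.0813, 4.4191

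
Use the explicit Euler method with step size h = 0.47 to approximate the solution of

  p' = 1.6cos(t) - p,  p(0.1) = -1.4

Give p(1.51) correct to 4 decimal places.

0.7180

Euler: p_{n+1} = p_n + h·f(t_n, p_n).
t=0.100000, p=-1.400000: f=2.992007 → p ← -1.400000 + 0.47·2.992007 = 0.006243
t=0.570000, p=0.006243: f=1.340798 → p ← 0.006243 + 0.47·1.340798 = 0.636418
t=1.040000, p=0.636418: f=0.173534 → p ← 0.636418 + 0.47·0.173534 = 0.717979
p(1.51) ≈ 0.7180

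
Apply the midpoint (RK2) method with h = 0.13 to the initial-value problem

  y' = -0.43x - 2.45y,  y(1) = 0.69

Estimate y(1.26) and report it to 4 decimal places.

Midpoint: k1 = f(x_n, y_n); k2 = f(x_n + h/2, y_n + (h/2)·k1); y_{n+1} = y_n + h·k2.
x=1.000000, y=0.690000:
  k1 = f(1.000000, 0.690000) = -2.120500
  k2 = f(1.065000, 0.552167) = -1.810760
  y ← 0.690000 + 0.13·(-1.810760) = 0.454601
x=1.130000, y=0.454601:
  k1 = f(1.130000, 0.454601) = -1.599673
  k2 = f(1.195000, 0.350622) = -1.372875
  y ← 0.454601 + 0.13·(-1.372875) = 0.276127
y(1.26) ≈ 0.2761

0.2761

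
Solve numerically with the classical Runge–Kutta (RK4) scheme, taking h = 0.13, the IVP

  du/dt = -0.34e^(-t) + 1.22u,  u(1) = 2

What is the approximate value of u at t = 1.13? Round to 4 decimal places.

2.3272

RK4: k1 = f(t_n, u_n); k2 = f(t_n + h/2, u_n + (h/2)·k1); k3 = f(t_n + h/2, u_n + (h/2)·k2); k4 = f(t_n + h, u_n + h·k3); u_{n+1} = u_n + (h/6)·(k1 + 2k2 + 2k3 + k4).
t=1.000000, u=2.000000:
  k1 = f(1.000000, 2.000000) = 2.314921
  k2 = f(1.065000, 2.150470) = 2.506366
  k3 = f(1.065000, 2.162914) = 2.521547
  k4 = f(1.130000, 2.327801) = 2.730086
  u ← 2.000000 + (0.13/6)·(k1 + 2k2 + 2k3 + k4) = 2.327185
u(1.13) ≈ 2.3272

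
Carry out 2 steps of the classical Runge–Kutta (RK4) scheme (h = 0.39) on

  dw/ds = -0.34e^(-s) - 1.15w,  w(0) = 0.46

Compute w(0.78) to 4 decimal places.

0.0730

RK4: k1 = f(s_n, w_n); k2 = f(s_n + h/2, w_n + (h/2)·k1); k3 = f(s_n + h/2, w_n + (h/2)·k2); k4 = f(s_n + h, w_n + h·k3); w_{n+1} = w_n + (h/6)·(k1 + 2k2 + 2k3 + k4).
s=0.000000, w=0.460000:
  k1 = f(0.000000, 0.460000) = -0.869000
  k2 = f(0.195000, 0.290545) = -0.613891
  k3 = f(0.195000, 0.340291) = -0.671099
  k4 = f(0.390000, 0.198271) = -0.458212
  w ← 0.460000 + (0.39/6)·(k1 + 2k2 + 2k3 + k4) = 0.206683
s=0.390000, w=0.206683:
  k1 = f(0.390000, 0.206683) = -0.467884
  k2 = f(0.585000, 0.115445) = -0.322178
  k3 = f(0.585000, 0.143858) = -0.354853
  k4 = f(0.780000, 0.068290) = -0.234392
  w ← 0.206683 + (0.39/6)·(k1 + 2k2 + 2k3 + k4) = 0.073021
w(0.78) ≈ 0.0730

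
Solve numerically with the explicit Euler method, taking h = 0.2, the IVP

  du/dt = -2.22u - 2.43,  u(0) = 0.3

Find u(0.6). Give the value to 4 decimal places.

-0.8549

Euler: u_{n+1} = u_n + h·f(t_n, u_n).
t=0.000000, u=0.300000: f=-3.096000 → u ← 0.300000 + 0.2·(-3.096000) = -0.319200
t=0.200000, u=-0.319200: f=-1.721376 → u ← -0.319200 + 0.2·(-1.721376) = -0.663475
t=0.400000, u=-0.663475: f=-0.957085 → u ← -0.663475 + 0.2·(-0.957085) = -0.854892
u(0.6) ≈ -0.8549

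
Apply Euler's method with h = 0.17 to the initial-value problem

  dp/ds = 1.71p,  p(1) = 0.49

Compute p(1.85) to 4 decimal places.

Euler: p_{n+1} = p_n + h·f(s_n, p_n).
s=1.000000, p=0.490000: f=0.837900 → p ← 0.490000 + 0.17·0.837900 = 0.632443
s=1.170000, p=0.632443: f=1.081478 → p ← 0.632443 + 0.17·1.081478 = 0.816294
s=1.340000, p=0.816294: f=1.395863 → p ← 0.816294 + 0.17·1.395863 = 1.053591
s=1.510000, p=1.053591: f=1.801640 → p ← 1.053591 + 0.17·1.801640 = 1.359870
s=1.680000, p=1.359870: f=2.325377 → p ← 1.359870 + 0.17·2.325377 = 1.755184
p(1.85) ≈ 1.7552

1.7552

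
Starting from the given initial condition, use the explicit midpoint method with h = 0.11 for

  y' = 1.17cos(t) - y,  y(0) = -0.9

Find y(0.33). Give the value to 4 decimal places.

-0.3256

Midpoint: k1 = f(t_n, y_n); k2 = f(t_n + h/2, y_n + (h/2)·k1); y_{n+1} = y_n + h·k2.
t=0.000000, y=-0.900000:
  k1 = f(0.000000, -0.900000) = 2.070000
  k2 = f(0.055000, -0.786150) = 1.954381
  y ← -0.900000 + 0.11·1.954381 = -0.685018
t=0.110000, y=-0.685018:
  k1 = f(0.110000, -0.685018) = 1.847947
  k2 = f(0.165000, -0.583381) = 1.737491
  y ← -0.685018 + 0.11·1.737491 = -0.493894
t=0.220000, y=-0.493894:
  k1 = f(0.220000, -0.493894) = 1.635694
  k2 = f(0.275000, -0.403931) = 1.529968
  y ← -0.493894 + 0.11·1.529968 = -0.325598
y(0.33) ≈ -0.3256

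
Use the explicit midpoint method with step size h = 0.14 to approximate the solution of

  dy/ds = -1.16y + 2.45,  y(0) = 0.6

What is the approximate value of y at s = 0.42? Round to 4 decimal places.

Midpoint: k1 = f(s_n, y_n); k2 = f(s_n + h/2, y_n + (h/2)·k1); y_{n+1} = y_n + h·k2.
s=0.000000, y=0.600000:
  k1 = f(0.000000, 0.600000) = 1.754000
  k2 = f(0.070000, 0.722780) = 1.611575
  y ← 0.600000 + 0.14·1.611575 = 0.825621
s=0.140000, y=0.825621:
  k1 = f(0.140000, 0.825621) = 1.492280
  k2 = f(0.210000, 0.930080) = 1.371107
  y ← 0.825621 + 0.14·1.371107 = 1.017576
s=0.280000, y=1.017576:
  k1 = f(0.280000, 1.017576) = 1.269612
  k2 = f(0.350000, 1.106448) = 1.166520
  y ← 1.017576 + 0.14·1.166520 = 1.180888
y(0.42) ≈ 1.1809

1.1809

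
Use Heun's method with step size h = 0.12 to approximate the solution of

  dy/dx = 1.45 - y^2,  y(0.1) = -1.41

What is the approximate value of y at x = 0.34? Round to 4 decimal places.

-1.5933

Heun: k1 = f(x_n, y_n); k2 = f(x_n + h, y_n + h·k1); y_{n+1} = y_n + (h/2)·(k1 + k2).
x=0.100000, y=-1.410000:
  k1 = f(0.100000, -1.410000) = -0.538100
  k2 = f(0.220000, -1.474572) = -0.724363
  y ← -1.410000 + (0.12/2)·(-0.538100 + (-0.724363)) = -1.485748
x=0.220000, y=-1.485748:
  k1 = f(0.220000, -1.485748) = -0.757446
  k2 = f(0.340000, -1.576641) = -1.035798
  y ← -1.485748 + (0.12/2)·(-0.757446 + (-1.035798)) = -1.593342
y(0.34) ≈ -1.5933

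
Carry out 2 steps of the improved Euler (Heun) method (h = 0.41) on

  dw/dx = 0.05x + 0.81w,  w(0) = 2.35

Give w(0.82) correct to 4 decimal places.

Heun: k1 = f(x_n, w_n); k2 = f(x_n + h, w_n + h·k1); w_{n+1} = w_n + (h/2)·(k1 + k2).
x=0.000000, w=2.350000:
  k1 = f(0.000000, 2.350000) = 1.903500
  k2 = f(0.410000, 3.130435) = 2.556152
  w ← 2.350000 + (0.41/2)·(1.903500 + 2.556152) = 3.264229
x=0.410000, w=3.264229:
  k1 = f(0.410000, 3.264229) = 2.664525
  k2 = f(0.820000, 4.356684) = 3.569914
  w ← 3.264229 + (0.41/2)·(2.664525 + 3.569914) = 4.542289
w(0.82) ≈ 4.5423

4.5423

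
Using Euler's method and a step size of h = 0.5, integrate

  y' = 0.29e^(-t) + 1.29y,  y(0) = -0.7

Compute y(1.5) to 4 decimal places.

Euler: y_{n+1} = y_n + h·f(t_n, y_n).
t=0.000000, y=-0.700000: f=-0.613000 → y ← -0.700000 + 0.5·(-0.613000) = -1.006500
t=0.500000, y=-1.006500: f=-1.122491 → y ← -1.006500 + 0.5·(-1.122491) = -1.567746
t=1.000000, y=-1.567746: f=-1.915707 → y ← -1.567746 + 0.5·(-1.915707) = -2.525599
y(1.5) ≈ -2.5256

-2.5256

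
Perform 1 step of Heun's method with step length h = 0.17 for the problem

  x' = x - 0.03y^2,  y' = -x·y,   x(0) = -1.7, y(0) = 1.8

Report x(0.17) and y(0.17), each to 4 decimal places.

-2.0370, 2.4556

Heun on (x,y): k1 = f(t_n, state_n); k2 = f(t_n + h, state_n + h·k1); state_{n+1} = state_n + (h/2)·(k1 + k2).
0.000000: (-1.700000, 1.800000)
  k1 = (-1.797200, 3.060000)
  predictor → (-2.005524, 2.320200)
  k2 = (-2.167024, 4.653217)
  → (-2.036959, 2.455623)
(x(0.17), y(0.17)) ≈ (-2.0370, 2.4556)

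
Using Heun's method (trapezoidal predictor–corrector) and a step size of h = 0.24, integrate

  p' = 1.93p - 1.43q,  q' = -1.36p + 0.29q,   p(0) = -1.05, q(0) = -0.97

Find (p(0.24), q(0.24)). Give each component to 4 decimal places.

Heun on (p,q): k1 = f(s_n, state_n); k2 = f(s_n + h, state_n + h·k1); state_{n+1} = state_n + (h/2)·(k1 + k2).
0.000000: (-1.050000, -0.970000)
  k1 = (-0.639400, 1.146700)
  predictor → (-1.203456, -0.694792)
  k2 = (-1.329118, 1.435210)
  → (-1.286222, -0.660171)
(p(0.24), q(0.24)) ≈ (-1.2862, -0.6602)

-1.2862, -0.6602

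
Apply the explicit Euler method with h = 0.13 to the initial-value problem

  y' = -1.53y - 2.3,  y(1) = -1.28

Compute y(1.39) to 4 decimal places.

Euler: y_{n+1} = y_n + h·f(s_n, y_n).
s=1.000000, y=-1.280000: f=-0.341600 → y ← -1.280000 + 0.13·(-0.341600) = -1.324408
s=1.130000, y=-1.324408: f=-0.273656 → y ← -1.324408 + 0.13·(-0.273656) = -1.359983
s=1.260000, y=-1.359983: f=-0.219226 → y ← -1.359983 + 0.13·(-0.219226) = -1.388483
y(1.39) ≈ -1.3885

-1.3885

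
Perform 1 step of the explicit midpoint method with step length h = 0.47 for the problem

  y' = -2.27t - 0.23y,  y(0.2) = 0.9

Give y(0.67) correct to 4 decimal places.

Midpoint: k1 = f(t_n, y_n); k2 = f(t_n + h/2, y_n + (h/2)·k1); y_{n+1} = y_n + h·k2.
t=0.200000, y=0.900000:
  k1 = f(0.200000, 0.900000) = -0.661000
  k2 = f(0.435000, 0.744665) = -1.158723
  y ← 0.900000 + 0.47·(-1.158723) = 0.355400
y(0.67) ≈ 0.3554

0.3554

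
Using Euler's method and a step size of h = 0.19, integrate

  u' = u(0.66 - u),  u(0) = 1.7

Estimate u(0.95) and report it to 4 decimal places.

Euler: u_{n+1} = u_n + h·f(x_n, u_n).
x=0.000000, u=1.700000: f=-1.768000 → u ← 1.700000 + 0.19·(-1.768000) = 1.364080
x=0.190000, u=1.364080: f=-0.960421 → u ← 1.364080 + 0.19·(-0.960421) = 1.181600
x=0.380000, u=1.181600: f=-0.616322 → u ← 1.181600 + 0.19·(-0.616322) = 1.064499
x=0.570000, u=1.064499: f=-0.430588 → u ← 1.064499 + 0.19·(-0.430588) = 0.982687
x=0.760000, u=0.982687: f=-0.317100 → u ← 0.982687 + 0.19·(-0.317100) = 0.922438
u(0.95) ≈ 0.9224

0.9224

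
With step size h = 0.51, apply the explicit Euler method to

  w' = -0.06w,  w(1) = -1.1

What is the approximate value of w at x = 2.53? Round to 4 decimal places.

Euler: w_{n+1} = w_n + h·f(x_n, w_n).
x=1.000000, w=-1.100000: f=0.066000 → w ← -1.100000 + 0.51·0.066000 = -1.066340
x=1.510000, w=-1.066340: f=0.063980 → w ← -1.066340 + 0.51·0.063980 = -1.033710
x=2.020000, w=-1.033710: f=0.062023 → w ← -1.033710 + 0.51·0.062023 = -1.002078
w(2.53) ≈ -1.0021

-1.0021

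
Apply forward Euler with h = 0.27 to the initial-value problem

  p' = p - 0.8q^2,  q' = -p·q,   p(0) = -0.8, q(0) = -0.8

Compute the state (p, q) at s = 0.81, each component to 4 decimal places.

Euler on (p,q): p_{n+1} = p_n + h·p', q_{n+1} = q_n + h·q'.
0.000000: (-0.800000, -0.800000); f=(-1.312000, -0.640000) → (-1.154240, -0.972800)
0.270000: (-1.154240, -0.972800); f=(-1.911312, -1.122845) → (-1.670294, -1.275968)
0.540000: (-1.670294, -1.275968); f=(-2.972770, -2.131242) → (-2.472942, -1.851403)
(p(0.81), q(0.81)) ≈ (-2.4729, -1.8514)

-2.4729, -1.8514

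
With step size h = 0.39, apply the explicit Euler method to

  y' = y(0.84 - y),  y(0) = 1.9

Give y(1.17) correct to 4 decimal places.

Euler: y_{n+1} = y_n + h·f(s_n, y_n).
s=0.000000, y=1.900000: f=-2.014000 → y ← 1.900000 + 0.39·(-2.014000) = 1.114540
s=0.390000, y=1.114540: f=-0.305986 → y ← 1.114540 + 0.39·(-0.305986) = 0.995206
s=0.780000, y=0.995206: f=-0.154461 → y ← 0.995206 + 0.39·(-0.154461) = 0.934966
y(1.17) ≈ 0.9350

0.9350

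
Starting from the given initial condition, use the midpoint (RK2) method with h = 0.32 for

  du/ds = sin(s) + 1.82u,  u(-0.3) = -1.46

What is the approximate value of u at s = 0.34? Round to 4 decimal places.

Midpoint: k1 = f(s_n, u_n); k2 = f(s_n + h/2, u_n + (h/2)·k1); u_{n+1} = u_n + h·k2.
s=-0.300000, u=-1.460000:
  k1 = f(-0.300000, -1.460000) = -2.952720
  k2 = f(-0.140000, -1.932435) = -3.656575
  u ← -1.460000 + 0.32·(-3.656575) = -2.630104
s=0.020000, u=-2.630104:
  k1 = f(0.020000, -2.630104) = -4.766791
  k2 = f(0.180000, -3.392791) = -5.995849
  u ← -2.630104 + 0.32·(-5.995849) = -4.548776
u(0.34) ≈ -4.5488

-4.5488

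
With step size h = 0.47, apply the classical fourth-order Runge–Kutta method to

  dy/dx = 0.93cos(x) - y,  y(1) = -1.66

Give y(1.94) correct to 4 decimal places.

RK4: k1 = f(x_n, y_n); k2 = f(x_n + h/2, y_n + (h/2)·k1); k3 = f(x_n + h/2, y_n + (h/2)·k2); k4 = f(x_n + h, y_n + h·k3); y_{n+1} = y_n + (h/6)·(k1 + 2k2 + 2k3 + k4).
x=1.000000, y=-1.660000:
  k1 = f(1.000000, -1.660000) = 2.162481
  k2 = f(1.235000, -1.151817) = 1.458272
  k3 = f(1.235000, -1.317306) = 1.623761
  k4 = f(1.470000, -0.896832) = 0.990414
  y ← -1.660000 + (0.47/6)·(k1 + 2k2 + 2k3 + k4) = -0.930171
x=1.470000, y=-0.930171:
  k1 = f(1.470000, -0.930171) = 1.023753
  k2 = f(1.705000, -0.689589) = 0.565154
  k3 = f(1.705000, -0.797360) = 0.672925
  k4 = f(1.940000, -0.613897) = 0.278285
  y ← -0.930171 + (0.47/6)·(k1 + 2k2 + 2k3 + k4) = -0.634213
y(1.94) ≈ -0.6342

-0.6342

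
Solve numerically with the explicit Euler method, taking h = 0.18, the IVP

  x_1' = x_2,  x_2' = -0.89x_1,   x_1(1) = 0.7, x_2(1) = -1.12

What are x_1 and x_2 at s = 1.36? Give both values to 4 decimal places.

0.2766, -1.3120

Euler on (x_1,x_2): x_1_{n+1} = x_1_n + h·x_1', x_2_{n+1} = x_2_n + h·x_2'.
1.000000: (0.700000, -1.120000); f=(-1.120000, -0.623000) → (0.498400, -1.232140)
1.180000: (0.498400, -1.232140); f=(-1.232140, -0.443576) → (0.276615, -1.311984)
(x_1(1.36), x_2(1.36)) ≈ (0.2766, -1.3120)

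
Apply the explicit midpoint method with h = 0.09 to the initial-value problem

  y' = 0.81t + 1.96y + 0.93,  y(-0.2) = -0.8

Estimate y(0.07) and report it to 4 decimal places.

Midpoint: k1 = f(t_n, y_n); k2 = f(t_n + h/2, y_n + (h/2)·k1); y_{n+1} = y_n + h·k2.
t=-0.200000, y=-0.800000:
  k1 = f(-0.200000, -0.800000) = -0.800000
  k2 = f(-0.155000, -0.836000) = -0.834110
  y ← -0.800000 + 0.09·(-0.834110) = -0.875070
t=-0.110000, y=-0.875070:
  k1 = f(-0.110000, -0.875070) = -0.874237
  k2 = f(-0.065000, -0.914411) = -0.914895
  y ← -0.875070 + 0.09·(-0.914895) = -0.957410
t=-0.020000, y=-0.957410:
  k1 = f(-0.020000, -0.957410) = -0.962724
  k2 = f(0.025000, -1.000733) = -1.011187
  y ← -0.957410 + 0.09·(-1.011187) = -1.048417
y(0.07) ≈ -1.0484

-1.0484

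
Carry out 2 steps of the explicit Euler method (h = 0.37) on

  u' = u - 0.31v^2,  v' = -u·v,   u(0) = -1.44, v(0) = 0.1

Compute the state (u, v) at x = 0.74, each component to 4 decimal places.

-2.7070, 0.2652

Euler on (u,v): u_{n+1} = u_n + h·u', v_{n+1} = v_n + h·v'.
0.000000: (-1.440000, 0.100000); f=(-1.443100, 0.144000) → (-1.973947, 0.153280)
0.370000: (-1.973947, 0.153280); f=(-1.981230, 0.302567) → (-2.707002, 0.265230)
(u(0.74), v(0.74)) ≈ (-2.7070, 0.2652)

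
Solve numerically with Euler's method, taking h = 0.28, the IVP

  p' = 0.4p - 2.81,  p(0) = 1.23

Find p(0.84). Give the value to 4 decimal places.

Euler: p_{n+1} = p_n + h·f(x_n, p_n).
x=0.000000, p=1.230000: f=-2.318000 → p ← 1.230000 + 0.28·(-2.318000) = 0.580960
x=0.280000, p=0.580960: f=-2.577616 → p ← 0.580960 + 0.28·(-2.577616) = -0.140772
x=0.560000, p=-0.140772: f=-2.866309 → p ← -0.140772 + 0.28·(-2.866309) = -0.943339
p(0.84) ≈ -0.9433

-0.9433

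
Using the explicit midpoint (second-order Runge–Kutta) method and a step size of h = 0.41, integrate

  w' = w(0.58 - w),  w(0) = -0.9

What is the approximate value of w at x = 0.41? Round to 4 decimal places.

-1.7431

Midpoint: k1 = f(x_n, w_n); k2 = f(x_n + h/2, w_n + (h/2)·k1); w_{n+1} = w_n + h·k2.
x=0.000000, w=-0.900000:
  k1 = f(0.000000, -0.900000) = -1.332000
  k2 = f(0.205000, -1.173060) = -2.056445
  w ← -0.900000 + 0.41·(-2.056445) = -1.743142
w(0.41) ≈ -1.7431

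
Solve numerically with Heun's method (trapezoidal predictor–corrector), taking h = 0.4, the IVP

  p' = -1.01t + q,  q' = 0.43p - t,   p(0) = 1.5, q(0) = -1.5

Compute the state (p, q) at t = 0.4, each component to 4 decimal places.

Heun on (p,q): k1 = f(t_n, state_n); k2 = f(t_n + h, state_n + h·k1); state_{n+1} = state_n + (h/2)·(k1 + k2).
0.000000: (1.500000, -1.500000)
  k1 = (-1.500000, 0.645000)
  predictor → (0.900000, -1.242000)
  k2 = (-1.646000, -0.013000)
  → (0.870800, -1.373600)
(p(0.4), q(0.4)) ≈ (0.8708, -1.3736)

0.8708, -1.3736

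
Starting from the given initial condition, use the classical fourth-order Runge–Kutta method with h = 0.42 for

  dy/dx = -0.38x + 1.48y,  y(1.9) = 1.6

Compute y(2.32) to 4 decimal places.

2.5161

RK4: k1 = f(x_n, y_n); k2 = f(x_n + h/2, y_n + (h/2)·k1); k3 = f(x_n + h/2, y_n + (h/2)·k2); k4 = f(x_n + h, y_n + h·k3); y_{n+1} = y_n + (h/6)·(k1 + 2k2 + 2k3 + k4).
x=1.900000, y=1.600000:
  k1 = f(1.900000, 1.600000) = 1.646000
  k2 = f(2.110000, 1.945660) = 2.077777
  k3 = f(2.110000, 2.036333) = 2.211973
  k4 = f(2.320000, 2.529029) = 2.861362
  y ← 1.600000 + (0.42/6)·(k1 + 2k2 + 2k3 + k4) = 2.516080
y(2.32) ≈ 2.5161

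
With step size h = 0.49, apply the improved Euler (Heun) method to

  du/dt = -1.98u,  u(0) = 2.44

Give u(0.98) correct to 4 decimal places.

0.6111

Heun: k1 = f(t_n, u_n); k2 = f(t_n + h, u_n + h·k1); u_{n+1} = u_n + (h/2)·(k1 + k2).
t=0.000000, u=2.440000:
  k1 = f(0.000000, 2.440000) = -4.831200
  k2 = f(0.490000, 0.072712) = -0.143970
  u ← 2.440000 + (0.49/2)·(-4.831200 + (-0.143970)) = 1.221083
t=0.490000, u=1.221083:
  k1 = f(0.490000, 1.221083) = -2.417745
  k2 = f(0.980000, 0.036388) = -0.072049
  u ← 1.221083 + (0.49/2)·(-2.417745 + (-0.072049)) = 0.611084
u(0.98) ≈ 0.6111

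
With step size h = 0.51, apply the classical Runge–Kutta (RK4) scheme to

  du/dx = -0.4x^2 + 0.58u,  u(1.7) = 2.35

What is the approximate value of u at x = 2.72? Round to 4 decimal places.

1.6027

RK4: k1 = f(x_n, u_n); k2 = f(x_n + h/2, u_n + (h/2)·k1); k3 = f(x_n + h/2, u_n + (h/2)·k2); k4 = f(x_n + h, u_n + h·k3); u_{n+1} = u_n + (h/6)·(k1 + 2k2 + 2k3 + k4).
x=1.700000, u=2.350000:
  k1 = f(1.700000, 2.350000) = 0.207000
  k2 = f(1.955000, 2.402785) = -0.135195
  k3 = f(1.955000, 2.315525) = -0.185805
  k4 = f(2.210000, 2.255239) = -0.645601
  u ← 2.350000 + (0.51/6)·(k1 + 2k2 + 2k3 + k4) = 2.258149
x=2.210000, u=2.258149:
  k1 = f(2.210000, 2.258149) = -0.643914
  k2 = f(2.465000, 2.093951) = -1.215998
  k3 = f(2.465000, 1.948069) = -1.300610
  k4 = f(2.720000, 1.594838) = -2.034354
  u ← 2.258149 + (0.51/6)·(k1 + 2k2 + 2k3 + k4) = 1.602673
u(2.72) ≈ 1.6027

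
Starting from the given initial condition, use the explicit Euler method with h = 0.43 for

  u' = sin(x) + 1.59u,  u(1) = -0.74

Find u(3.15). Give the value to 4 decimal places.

Euler: u_{n+1} = u_n + h·f(x_n, u_n).
x=1.000000, u=-0.740000: f=-0.335129 → u ← -0.740000 + 0.43·(-0.335129) = -0.884105
x=1.430000, u=-0.884105: f=-0.415623 → u ← -0.884105 + 0.43·(-0.415623) = -1.062823
x=1.860000, u=-1.062823: f=-0.731418 → u ← -1.062823 + 0.43·(-0.731418) = -1.377333
x=2.290000, u=-1.377333: f=-1.437629 → u ← -1.377333 + 0.43·(-1.437629) = -1.995514
x=2.720000, u=-1.995514: f=-2.763653 → u ← -1.995514 + 0.43·(-2.763653) = -3.183884
u(3.15) ≈ -3.1839

-3.1839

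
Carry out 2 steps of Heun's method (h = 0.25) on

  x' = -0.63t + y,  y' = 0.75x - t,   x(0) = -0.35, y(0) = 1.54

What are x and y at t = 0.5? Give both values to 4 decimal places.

0.3102, 1.4178

Heun on (x,y): k1 = f(t_n, state_n); k2 = f(t_n + h, state_n + h·k1); state_{n+1} = state_n + (h/2)·(k1 + k2).
0.000000: (-0.350000, 1.540000)
  k1 = (1.540000, -0.262500)
  predictor → (0.035000, 1.474375)
  k2 = (1.316875, -0.223750)
  → (0.007109, 1.479219)
0.250000: (0.007109, 1.479219)
  k1 = (1.321719, -0.244668)
  predictor → (0.337539, 1.418052)
  k2 = (1.103052, -0.246846)
  → (0.310206, 1.417780)
(x(0.5), y(0.5)) ≈ (0.3102, 1.4178)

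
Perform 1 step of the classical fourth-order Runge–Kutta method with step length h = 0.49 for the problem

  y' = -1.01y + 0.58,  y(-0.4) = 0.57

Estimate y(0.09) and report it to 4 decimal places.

RK4: k1 = f(s_n, y_n); k2 = f(s_n + h/2, y_n + (h/2)·k1); k3 = f(s_n + h/2, y_n + (h/2)·k2); k4 = f(s_n + h, y_n + h·k3); y_{n+1} = y_n + (h/6)·(k1 + 2k2 + 2k3 + k4).
s=-0.400000, y=0.570000:
  k1 = f(-0.400000, 0.570000) = 0.004300
  k2 = f(-0.155000, 0.571053) = 0.003236
  k3 = f(-0.155000, 0.570793) = 0.003499
  k4 = f(0.090000, 0.571715) = 0.002568
  y ← 0.570000 + (0.49/6)·(k1 + 2k2 + 2k3 + k4) = 0.571661
y(0.09) ≈ 0.5717

0.5717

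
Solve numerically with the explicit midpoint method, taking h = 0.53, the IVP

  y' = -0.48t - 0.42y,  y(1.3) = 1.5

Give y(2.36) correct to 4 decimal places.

0.1942

Midpoint: k1 = f(t_n, y_n); k2 = f(t_n + h/2, y_n + (h/2)·k1); y_{n+1} = y_n + h·k2.
t=1.300000, y=1.500000:
  k1 = f(1.300000, 1.500000) = -1.254000
  k2 = f(1.565000, 1.167690) = -1.241630
  y ← 1.500000 + 0.53·(-1.241630) = 0.841936
t=1.830000, y=0.841936:
  k1 = f(1.830000, 0.841936) = -1.232013
  k2 = f(2.095000, 0.515453) = -1.222090
  y ← 0.841936 + 0.53·(-1.222090) = 0.194228
y(2.36) ≈ 0.1942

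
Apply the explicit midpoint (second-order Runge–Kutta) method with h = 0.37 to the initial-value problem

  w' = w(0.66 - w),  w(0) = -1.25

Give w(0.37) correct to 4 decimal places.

-2.7220

Midpoint: k1 = f(t_n, w_n); k2 = f(t_n + h/2, w_n + (h/2)·k1); w_{n+1} = w_n + h·k2.
t=0.000000, w=-1.250000:
  k1 = f(0.000000, -1.250000) = -2.387500
  k2 = f(0.185000, -1.691688) = -3.978320
  w ← -1.250000 + 0.37·(-3.978320) = -2.721979
w(0.37) ≈ -2.7220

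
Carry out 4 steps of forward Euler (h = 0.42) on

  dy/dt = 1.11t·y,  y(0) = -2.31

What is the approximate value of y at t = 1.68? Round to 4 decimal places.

-6.1021

Euler: y_{n+1} = y_n + h·f(t_n, y_n).
t=0.000000, y=-2.310000: f=0.000000 → y ← -2.310000 + 0.42·0.000000 = -2.310000
t=0.420000, y=-2.310000: f=-1.076922 → y ← -2.310000 + 0.42·(-1.076922) = -2.762307
t=0.840000, y=-2.762307: f=-2.575575 → y ← -2.762307 + 0.42·(-2.575575) = -3.844049
t=1.260000, y=-3.844049: f=-5.376287 → y ← -3.844049 + 0.42·(-5.376287) = -6.102089
y(1.68) ≈ -6.1021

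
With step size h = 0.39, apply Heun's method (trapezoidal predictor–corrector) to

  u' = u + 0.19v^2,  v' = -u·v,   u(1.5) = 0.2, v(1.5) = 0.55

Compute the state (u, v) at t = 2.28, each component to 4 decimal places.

Heun on (u,v): k1 = f(t_n, state_n); k2 = f(t_n + h, state_n + h·k1); state_{n+1} = state_n + (h/2)·(k1 + k2).
1.500000: (0.200000, 0.550000)
  k1 = (0.257475, -0.110000)
  predictor → (0.300415, 0.507100)
  k2 = (0.349274, -0.152341)
  → (0.318316, 0.498844)
1.890000: (0.318316, 0.498844)
  k1 = (0.365597, -0.158790)
  predictor → (0.460899, 0.436916)
  k2 = (0.497169, -0.201374)
  → (0.486555, 0.428612)
(u(2.28), v(2.28)) ≈ (0.4866, 0.4286)

0.4866, 0.4286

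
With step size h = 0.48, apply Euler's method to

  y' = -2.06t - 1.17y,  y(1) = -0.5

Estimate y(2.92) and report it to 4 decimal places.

Euler: y_{n+1} = y_n + h·f(t_n, y_n).
t=1.000000, y=-0.500000: f=-1.475000 → y ← -0.500000 + 0.48·(-1.475000) = -1.208000
t=1.480000, y=-1.208000: f=-1.635440 → y ← -1.208000 + 0.48·(-1.635440) = -1.993011
t=1.960000, y=-1.993011: f=-1.705777 → y ← -1.993011 + 0.48·(-1.705777) = -2.811784
t=2.440000, y=-2.811784: f=-1.736613 → y ← -2.811784 + 0.48·(-1.736613) = -3.645358
y(2.92) ≈ -3.6454

-3.6454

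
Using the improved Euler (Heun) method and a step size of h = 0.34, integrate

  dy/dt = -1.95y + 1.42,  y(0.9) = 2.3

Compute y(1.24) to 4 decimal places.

1.6034

Heun: k1 = f(t_n, y_n); k2 = f(t_n + h, y_n + h·k1); y_{n+1} = y_n + (h/2)·(k1 + k2).
t=0.900000, y=2.300000:
  k1 = f(0.900000, 2.300000) = -3.065000
  k2 = f(1.240000, 1.257900) = -1.032905
  y ← 2.300000 + (0.34/2)·(-3.065000 + (-1.032905)) = 1.603356
y(1.24) ≈ 1.6034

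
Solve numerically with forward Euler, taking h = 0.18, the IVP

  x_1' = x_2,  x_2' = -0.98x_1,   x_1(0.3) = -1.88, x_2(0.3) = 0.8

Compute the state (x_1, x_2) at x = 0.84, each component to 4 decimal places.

-1.2735, 1.7082

Euler on (x_1,x_2): x_1_{n+1} = x_1_n + h·x_1', x_2_{n+1} = x_2_n + h·x_2'.
0.300000: (-1.880000, 0.800000); f=(0.800000, 1.842400) → (-1.736000, 1.131632)
0.480000: (-1.736000, 1.131632); f=(1.131632, 1.701280) → (-1.532306, 1.437862)
0.660000: (-1.532306, 1.437862); f=(1.437862, 1.501660) → (-1.273491, 1.708161)
(x_1(0.84), x_2(0.84)) ≈ (-1.2735, 1.7082)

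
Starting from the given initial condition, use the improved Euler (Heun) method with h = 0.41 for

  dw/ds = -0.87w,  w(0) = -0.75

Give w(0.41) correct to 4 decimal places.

-0.5302

Heun: k1 = f(s_n, w_n); k2 = f(s_n + h, w_n + h·k1); w_{n+1} = w_n + (h/2)·(k1 + k2).
s=0.000000, w=-0.750000:
  k1 = f(0.000000, -0.750000) = 0.652500
  k2 = f(0.410000, -0.482475) = 0.419753
  w ← -0.750000 + (0.41/2)·(0.652500 + 0.419753) = -0.530188
w(0.41) ≈ -0.5302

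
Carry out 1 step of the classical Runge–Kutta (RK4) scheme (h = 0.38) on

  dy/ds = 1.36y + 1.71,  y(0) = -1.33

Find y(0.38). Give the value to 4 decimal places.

-1.3791

RK4: k1 = f(s_n, y_n); k2 = f(s_n + h/2, y_n + (h/2)·k1); k3 = f(s_n + h/2, y_n + (h/2)·k2); k4 = f(s_n + h, y_n + h·k3); y_{n+1} = y_n + (h/6)·(k1 + 2k2 + 2k3 + k4).
s=0.000000, y=-1.330000:
  k1 = f(0.000000, -1.330000) = -0.098800
  k2 = f(0.190000, -1.348772) = -0.124330
  k3 = f(0.190000, -1.353623) = -0.130927
  k4 = f(0.380000, -1.379752) = -0.166463
  y ← -1.330000 + (0.38/6)·(k1 + 2k2 + 2k3 + k4) = -1.379133
y(0.38) ≈ -1.3791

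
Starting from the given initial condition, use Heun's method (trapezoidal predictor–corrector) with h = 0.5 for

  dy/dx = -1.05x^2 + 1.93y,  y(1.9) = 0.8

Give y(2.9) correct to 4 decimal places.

-8.6535

Heun: k1 = f(x_n, y_n); k2 = f(x_n + h, y_n + h·k1); y_{n+1} = y_n + (h/2)·(k1 + k2).
x=1.900000, y=0.800000:
  k1 = f(1.900000, 0.800000) = -2.246500
  k2 = f(2.400000, -0.323250) = -6.671872
  y ← 0.800000 + (0.5/2)·(-2.246500 + (-6.671872)) = -1.429593
x=2.400000, y=-1.429593:
  k1 = f(2.400000, -1.429593) = -8.807115
  k2 = f(2.900000, -5.833150) = -20.088480
  y ← -1.429593 + (0.5/2)·(-8.807115 + (-20.088480)) = -8.653492
y(2.9) ≈ -8.6535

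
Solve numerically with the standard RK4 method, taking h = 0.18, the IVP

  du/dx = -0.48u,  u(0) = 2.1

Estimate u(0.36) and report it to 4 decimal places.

RK4: k1 = f(x_n, u_n); k2 = f(x_n + h/2, u_n + (h/2)·k1); k3 = f(x_n + h/2, u_n + (h/2)·k2); k4 = f(x_n + h, u_n + h·k3); u_{n+1} = u_n + (h/6)·(k1 + 2k2 + 2k3 + k4).
x=0.000000, u=2.100000:
  k1 = f(0.000000, 2.100000) = -1.008000
  k2 = f(0.090000, 2.009280) = -0.964454
  k3 = f(0.090000, 2.013199) = -0.966336
  k4 = f(0.180000, 1.926060) = -0.924509
  u ← 2.100000 + (0.18/6)·(k1 + 2k2 + 2k3 + k4) = 1.926177
x=0.180000, u=1.926177:
  k1 = f(0.180000, 1.926177) = -0.924565
  k2 = f(0.270000, 1.842966) = -0.884624
  k3 = f(0.270000, 1.846561) = -0.886349
  k4 = f(0.360000, 1.766634) = -0.847985
  u ← 1.926177 + (0.18/6)·(k1 + 2k2 + 2k3 + k4) = 1.766742
u(0.36) ≈ 1.7667

1.7667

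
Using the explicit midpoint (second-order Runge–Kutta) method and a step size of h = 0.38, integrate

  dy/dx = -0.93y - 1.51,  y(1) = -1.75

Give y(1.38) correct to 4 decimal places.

-1.7132

Midpoint: k1 = f(x_n, y_n); k2 = f(x_n + h/2, y_n + (h/2)·k1); y_{n+1} = y_n + h·k2.
x=1.000000, y=-1.750000:
  k1 = f(1.000000, -1.750000) = 0.117500
  k2 = f(1.190000, -1.727675) = 0.096738
  y ← -1.750000 + 0.38·0.096738 = -1.713240
y(1.38) ≈ -1.7132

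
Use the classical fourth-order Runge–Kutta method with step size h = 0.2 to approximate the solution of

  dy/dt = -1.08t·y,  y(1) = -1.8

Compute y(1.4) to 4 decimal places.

RK4: k1 = f(t_n, y_n); k2 = f(t_n + h/2, y_n + (h/2)·k1); k3 = f(t_n + h/2, y_n + (h/2)·k2); k4 = f(t_n + h, y_n + h·k3); y_{n+1} = y_n + (h/6)·(k1 + 2k2 + 2k3 + k4).
t=1.000000, y=-1.800000:
  k1 = f(1.000000, -1.800000) = 1.944000
  k2 = f(1.100000, -1.605600) = 1.907453
  k3 = f(1.100000, -1.609255) = 1.911795
  k4 = f(1.200000, -1.417641) = 1.837263
  y ← -1.800000 + (0.2/6)·(k1 + 2k2 + 2k3 + k4) = -1.419341
t=1.200000, y=-1.419341:
  k1 = f(1.200000, -1.419341) = 1.839466
  k2 = f(1.300000, -1.235395) = 1.734494
  k3 = f(1.300000, -1.245892) = 1.749232
  k4 = f(1.400000, -1.069495) = 1.617076
  y ← -1.419341 + (0.2/6)·(k1 + 2k2 + 2k3 + k4) = -1.071875
y(1.4) ≈ -1.0719

-1.0719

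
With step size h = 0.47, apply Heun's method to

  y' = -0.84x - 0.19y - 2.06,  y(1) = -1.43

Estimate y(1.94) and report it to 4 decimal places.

-4.0445

Heun: k1 = f(x_n, y_n); k2 = f(x_n + h, y_n + h·k1); y_{n+1} = y_n + (h/2)·(k1 + k2).
x=1.000000, y=-1.430000:
  k1 = f(1.000000, -1.430000) = -2.628300
  k2 = f(1.470000, -2.665301) = -2.788393
  y ← -1.430000 + (0.47/2)·(-2.628300 + (-2.788393)) = -2.702923
x=1.470000, y=-2.702923:
  k1 = f(1.470000, -2.702923) = -2.781245
  k2 = f(1.940000, -4.010108) = -2.927680
  y ← -2.702923 + (0.47/2)·(-2.781245 + (-2.927680)) = -4.044520
y(1.94) ≈ -4.0445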